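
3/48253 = 3/48253 = 0.00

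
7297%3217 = 863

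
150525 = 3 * 50175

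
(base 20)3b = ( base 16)47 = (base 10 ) 71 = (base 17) 43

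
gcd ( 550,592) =2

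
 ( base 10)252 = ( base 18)e0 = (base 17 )EE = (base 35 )77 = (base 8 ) 374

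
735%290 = 155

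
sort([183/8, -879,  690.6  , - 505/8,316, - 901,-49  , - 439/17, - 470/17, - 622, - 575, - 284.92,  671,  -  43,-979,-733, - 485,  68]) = [ - 979,-901,  -  879, - 733, -622, - 575,-485, - 284.92, - 505/8, - 49, - 43, - 470/17, - 439/17  ,  183/8,68,316,  671,690.6 ]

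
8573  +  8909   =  17482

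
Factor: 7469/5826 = 2^( - 1 )*3^(-1 )*7^1*11^1*97^1 * 971^( - 1 )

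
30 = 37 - 7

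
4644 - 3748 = 896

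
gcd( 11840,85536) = 32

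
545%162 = 59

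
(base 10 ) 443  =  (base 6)2015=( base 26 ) h1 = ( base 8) 673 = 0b110111011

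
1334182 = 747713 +586469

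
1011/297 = 3 + 40/99= 3.40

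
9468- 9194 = 274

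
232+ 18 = 250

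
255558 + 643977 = 899535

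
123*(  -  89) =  - 10947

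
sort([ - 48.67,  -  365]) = [-365, - 48.67]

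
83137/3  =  27712 +1/3= 27712.33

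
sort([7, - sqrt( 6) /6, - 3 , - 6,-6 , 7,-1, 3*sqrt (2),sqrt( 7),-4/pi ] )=[ - 6,  -  6, - 3,- 4/pi, - 1, - sqrt( 6 ) /6,sqrt(7), 3*sqrt (2), 7,  7]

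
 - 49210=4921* ( - 10)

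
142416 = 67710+74706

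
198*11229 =2223342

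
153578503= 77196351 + 76382152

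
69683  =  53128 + 16555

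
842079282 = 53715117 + 788364165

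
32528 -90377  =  - 57849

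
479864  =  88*5453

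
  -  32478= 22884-55362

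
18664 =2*9332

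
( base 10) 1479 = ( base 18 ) 4A3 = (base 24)2DF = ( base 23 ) 2i7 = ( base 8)2707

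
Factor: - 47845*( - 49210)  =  2354452450=2^1*5^2*7^2 *19^1 * 37^1*1367^1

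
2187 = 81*27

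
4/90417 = 4/90417 = 0.00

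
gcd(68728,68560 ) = 8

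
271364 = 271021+343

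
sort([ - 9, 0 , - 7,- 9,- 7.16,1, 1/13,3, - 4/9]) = [ - 9, -9 ,-7.16, - 7,-4/9,  0,1/13,1,3 ]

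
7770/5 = 1554 = 1554.00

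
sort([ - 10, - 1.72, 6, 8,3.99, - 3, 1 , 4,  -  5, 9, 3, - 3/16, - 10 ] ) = [-10 , - 10,-5,  -  3, - 1.72,-3/16, 1,3, 3.99,  4,6, 8, 9]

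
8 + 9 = 17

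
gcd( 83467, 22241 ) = 23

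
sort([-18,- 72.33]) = [ - 72.33, - 18 ] 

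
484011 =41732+442279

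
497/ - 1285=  - 1 + 788/1285 = - 0.39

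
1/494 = 1/494= 0.00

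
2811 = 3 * 937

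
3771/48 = 78 + 9/16 = 78.56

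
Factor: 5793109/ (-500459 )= - 7^1 *61^1*13567^1*500459^(  -  1)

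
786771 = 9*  87419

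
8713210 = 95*91718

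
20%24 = 20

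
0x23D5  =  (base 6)110245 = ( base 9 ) 13522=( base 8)21725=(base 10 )9173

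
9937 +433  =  10370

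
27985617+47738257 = 75723874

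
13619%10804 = 2815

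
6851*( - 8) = -54808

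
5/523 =5/523  =  0.01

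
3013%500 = 13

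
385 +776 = 1161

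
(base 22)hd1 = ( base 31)8ql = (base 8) 20503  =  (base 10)8515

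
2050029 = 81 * 25309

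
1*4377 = 4377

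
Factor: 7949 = 7949^1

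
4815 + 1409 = 6224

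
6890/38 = 3445/19 = 181.32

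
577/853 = 577/853  =  0.68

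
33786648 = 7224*4677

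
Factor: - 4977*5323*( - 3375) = 89412427125=   3^5*5^3 *7^1*79^1*5323^1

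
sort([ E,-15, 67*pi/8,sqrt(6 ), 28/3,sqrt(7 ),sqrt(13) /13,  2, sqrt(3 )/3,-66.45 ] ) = [- 66.45,- 15,sqrt(13 )/13,sqrt( 3)/3,  2,sqrt(6 ),sqrt(7), E,28/3,67*pi/8]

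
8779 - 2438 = 6341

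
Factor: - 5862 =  - 2^1*3^1*977^1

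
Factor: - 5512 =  - 2^3*13^1 * 53^1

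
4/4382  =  2/2191 = 0.00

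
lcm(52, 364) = 364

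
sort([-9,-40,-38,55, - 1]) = [-40,  -  38,-9, - 1 , 55] 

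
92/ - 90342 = - 1 + 45125/45171 = - 0.00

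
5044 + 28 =5072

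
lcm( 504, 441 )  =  3528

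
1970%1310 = 660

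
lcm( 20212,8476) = 262756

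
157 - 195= -38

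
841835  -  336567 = 505268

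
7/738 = 7/738 = 0.01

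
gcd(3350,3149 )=67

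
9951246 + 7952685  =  17903931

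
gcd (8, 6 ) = 2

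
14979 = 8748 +6231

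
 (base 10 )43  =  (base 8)53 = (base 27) 1G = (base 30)1d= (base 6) 111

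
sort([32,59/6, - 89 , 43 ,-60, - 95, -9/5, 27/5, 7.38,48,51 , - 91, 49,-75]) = [ - 95, -91,  -  89,-75, - 60, - 9/5 , 27/5,  7.38 , 59/6 , 32,43,48, 49 , 51 ] 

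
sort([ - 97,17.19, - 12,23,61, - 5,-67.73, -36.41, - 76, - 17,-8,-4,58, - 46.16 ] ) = [ - 97,  -  76,-67.73, - 46.16,  -  36.41,-17,-12,-8, - 5,  -  4,17.19,  23, 58,61 ] 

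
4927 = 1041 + 3886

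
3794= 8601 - 4807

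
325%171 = 154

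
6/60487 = 6/60487  =  0.00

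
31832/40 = 3979/5 = 795.80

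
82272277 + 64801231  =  147073508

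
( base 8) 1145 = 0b1001100101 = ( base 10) 613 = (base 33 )ij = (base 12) 431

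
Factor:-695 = -5^1 * 139^1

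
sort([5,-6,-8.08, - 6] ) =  [ - 8.08,-6, - 6,5 ] 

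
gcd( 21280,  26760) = 40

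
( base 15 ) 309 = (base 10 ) 684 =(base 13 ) 408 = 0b1010101100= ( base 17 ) 264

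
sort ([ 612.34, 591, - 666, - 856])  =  [ - 856,-666, 591, 612.34]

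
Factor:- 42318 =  - 2^1*3^2*2351^1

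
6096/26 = 3048/13 =234.46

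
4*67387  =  269548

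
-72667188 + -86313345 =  - 158980533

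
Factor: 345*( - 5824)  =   - 2009280  =  -  2^6*3^1 *5^1*7^1*13^1*23^1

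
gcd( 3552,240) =48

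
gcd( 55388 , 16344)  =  908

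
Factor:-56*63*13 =-45864 = -2^3*3^2*7^2*13^1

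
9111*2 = 18222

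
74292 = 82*906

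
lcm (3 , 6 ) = 6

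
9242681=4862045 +4380636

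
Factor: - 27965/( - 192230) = 2^( - 1 ) * 7^1*17^1* 409^( - 1 ) = 119/818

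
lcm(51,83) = 4233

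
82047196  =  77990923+4056273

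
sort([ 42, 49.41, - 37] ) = [- 37, 42, 49.41]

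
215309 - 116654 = 98655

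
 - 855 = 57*( - 15 ) 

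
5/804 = 5/804 = 0.01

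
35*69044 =2416540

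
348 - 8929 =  -8581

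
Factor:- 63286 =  - 2^1*31643^1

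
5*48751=243755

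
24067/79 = 24067/79  =  304.65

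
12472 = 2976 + 9496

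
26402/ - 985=  -  27 + 193/985 = -  26.80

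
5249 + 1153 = 6402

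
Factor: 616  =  2^3*7^1 * 11^1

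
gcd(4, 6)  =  2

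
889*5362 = 4766818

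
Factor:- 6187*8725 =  - 5^2*23^1 * 269^1*349^1 = - 53981575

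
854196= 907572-53376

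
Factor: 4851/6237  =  7/9  =  3^ ( -2)*7^1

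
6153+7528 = 13681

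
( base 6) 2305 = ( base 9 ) 665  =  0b1000100001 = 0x221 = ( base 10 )545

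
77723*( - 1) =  -77723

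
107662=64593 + 43069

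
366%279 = 87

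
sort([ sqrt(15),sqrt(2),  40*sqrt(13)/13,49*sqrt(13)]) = [ sqrt ( 2) , sqrt( 15),40*sqrt( 13 ) /13, 49 * sqrt(13)]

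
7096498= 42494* 167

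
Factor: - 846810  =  -2^1 * 3^2 * 5^1* 97^2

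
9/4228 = 9/4228=0.00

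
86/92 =43/46=0.93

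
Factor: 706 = 2^1*353^1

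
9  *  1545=13905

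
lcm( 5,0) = 0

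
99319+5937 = 105256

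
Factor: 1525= 5^2 * 61^1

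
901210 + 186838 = 1088048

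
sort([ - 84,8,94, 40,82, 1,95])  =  [ - 84, 1,8, 40,82,94, 95] 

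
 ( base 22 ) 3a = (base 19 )40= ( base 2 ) 1001100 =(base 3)2211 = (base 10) 76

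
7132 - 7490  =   -358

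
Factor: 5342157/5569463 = 3^2*593573^1*5569463^( - 1) 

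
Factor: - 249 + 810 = 561=3^1*11^1*17^1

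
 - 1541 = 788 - 2329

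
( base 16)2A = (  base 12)36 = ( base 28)1E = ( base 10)42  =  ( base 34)18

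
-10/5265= -1 +1051/1053= - 0.00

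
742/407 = 742/407 = 1.82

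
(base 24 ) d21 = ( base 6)54521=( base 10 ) 7537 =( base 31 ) 7q4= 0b1110101110001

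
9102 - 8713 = 389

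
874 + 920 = 1794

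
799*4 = 3196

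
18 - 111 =  -  93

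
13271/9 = 13271/9 =1474.56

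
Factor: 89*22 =1958 = 2^1*11^1*89^1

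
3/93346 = 3/93346 = 0.00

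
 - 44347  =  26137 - 70484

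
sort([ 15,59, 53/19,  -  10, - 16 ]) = [ - 16,-10,53/19,15,59 ] 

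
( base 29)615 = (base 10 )5080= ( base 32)4UO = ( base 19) e17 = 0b1001111011000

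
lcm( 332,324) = 26892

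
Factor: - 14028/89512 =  - 21/134 = - 2^ (-1 )*3^1*7^1 * 67^ ( - 1 )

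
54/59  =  54/59 = 0.92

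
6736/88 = 76 + 6/11 = 76.55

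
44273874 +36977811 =81251685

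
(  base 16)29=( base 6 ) 105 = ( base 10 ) 41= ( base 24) 1H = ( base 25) 1g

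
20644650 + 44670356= 65315006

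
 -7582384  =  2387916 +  - 9970300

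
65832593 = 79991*823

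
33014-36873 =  - 3859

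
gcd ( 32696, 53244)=4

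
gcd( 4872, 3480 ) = 696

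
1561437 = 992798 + 568639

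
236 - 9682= - 9446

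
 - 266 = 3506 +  - 3772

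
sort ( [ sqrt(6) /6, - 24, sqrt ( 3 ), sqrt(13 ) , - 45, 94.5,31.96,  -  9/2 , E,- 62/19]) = [ - 45, - 24,  -  9/2,- 62/19,  sqrt(6)/6,  sqrt ( 3), E, sqrt (13), 31.96, 94.5]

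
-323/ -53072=323/53072 = 0.01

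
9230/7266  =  4615/3633=1.27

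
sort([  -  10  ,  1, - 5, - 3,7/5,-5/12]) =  [ - 10, - 5, - 3, - 5/12,1,7/5 ] 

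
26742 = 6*4457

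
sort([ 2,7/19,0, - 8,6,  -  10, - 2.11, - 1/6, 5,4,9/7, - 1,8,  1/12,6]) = [  -  10, - 8, - 2.11,-1,-1/6,0,  1/12, 7/19,9/7,2 , 4 , 5, 6,6, 8 ] 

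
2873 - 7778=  - 4905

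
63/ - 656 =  - 63/656=- 0.10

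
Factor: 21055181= 7^1*41^1 * 73363^1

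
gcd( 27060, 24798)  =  6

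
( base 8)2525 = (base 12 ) 959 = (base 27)1nf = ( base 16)555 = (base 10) 1365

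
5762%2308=1146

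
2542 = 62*41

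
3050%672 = 362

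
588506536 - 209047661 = 379458875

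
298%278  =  20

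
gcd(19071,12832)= 1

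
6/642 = 1/107 = 0.01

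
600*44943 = 26965800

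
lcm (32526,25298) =227682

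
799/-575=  - 799/575 = - 1.39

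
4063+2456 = 6519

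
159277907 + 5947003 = 165224910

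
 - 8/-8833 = 8/8833= 0.00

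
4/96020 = 1/24005=0.00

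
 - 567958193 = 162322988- 730281181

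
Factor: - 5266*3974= -2^2*1987^1  *2633^1 = - 20927084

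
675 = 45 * 15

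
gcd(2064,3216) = 48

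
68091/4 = 17022 + 3/4 = 17022.75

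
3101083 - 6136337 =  - 3035254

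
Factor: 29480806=2^1*14740403^1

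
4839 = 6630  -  1791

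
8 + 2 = 10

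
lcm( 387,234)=10062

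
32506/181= 32506/181 = 179.59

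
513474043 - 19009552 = 494464491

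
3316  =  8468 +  - 5152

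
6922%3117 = 688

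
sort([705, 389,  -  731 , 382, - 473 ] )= [ - 731,  -  473,382, 389,705]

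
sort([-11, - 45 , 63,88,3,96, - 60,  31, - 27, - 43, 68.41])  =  [-60, - 45, - 43,-27,  -  11,3,31, 63,68.41,88,96]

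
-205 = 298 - 503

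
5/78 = 5/78  =  0.06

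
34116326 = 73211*466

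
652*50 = 32600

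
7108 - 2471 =4637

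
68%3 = 2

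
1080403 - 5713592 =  - 4633189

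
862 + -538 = 324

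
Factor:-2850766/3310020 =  - 1425383/1655010 =-2^( - 1 )*3^( - 2 )*5^(-1) * 7^( - 1 ) * 37^(-1)*71^( - 1 )*457^1*3119^1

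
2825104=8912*317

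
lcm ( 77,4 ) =308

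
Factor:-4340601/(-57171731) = 3^3* 17^(- 1)*29^(-1 )*89^(- 1)*373^1* 431^1*1303^(-1)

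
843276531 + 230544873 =1073821404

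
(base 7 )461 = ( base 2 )11101111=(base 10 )239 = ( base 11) 1A8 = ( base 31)7m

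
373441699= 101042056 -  - 272399643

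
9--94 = 103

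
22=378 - 356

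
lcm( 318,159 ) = 318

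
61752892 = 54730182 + 7022710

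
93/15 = 31/5 = 6.20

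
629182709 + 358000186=987182895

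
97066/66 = 48533/33 =1470.70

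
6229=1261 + 4968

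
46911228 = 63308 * 741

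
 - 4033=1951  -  5984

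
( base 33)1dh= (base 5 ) 22120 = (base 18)4d5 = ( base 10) 1535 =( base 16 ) 5FF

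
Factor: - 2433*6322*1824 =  - 2^6*3^2*19^1 *29^1 *109^1*811^1 = - 28055721024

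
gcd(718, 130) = 2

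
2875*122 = 350750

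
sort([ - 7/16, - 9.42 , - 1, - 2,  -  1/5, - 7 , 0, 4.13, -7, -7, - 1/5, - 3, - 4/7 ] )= [ - 9.42, - 7, - 7,  -  7, - 3, - 2, - 1, - 4/7,-7/16, - 1/5,-1/5, 0,  4.13]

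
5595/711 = 7 + 206/237 =7.87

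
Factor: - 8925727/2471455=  - 5^( -1) * 7^(  -  1)*241^( - 1) * 293^( - 1)*8925727^1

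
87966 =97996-10030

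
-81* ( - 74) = 5994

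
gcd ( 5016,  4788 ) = 228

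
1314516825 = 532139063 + 782377762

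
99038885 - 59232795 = 39806090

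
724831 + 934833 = 1659664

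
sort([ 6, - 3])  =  [ - 3, 6]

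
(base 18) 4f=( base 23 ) 3i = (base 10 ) 87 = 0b1010111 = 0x57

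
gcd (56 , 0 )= 56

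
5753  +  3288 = 9041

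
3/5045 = 3/5045 = 0.00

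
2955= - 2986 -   -  5941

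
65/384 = 65/384 =0.17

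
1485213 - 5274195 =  - 3788982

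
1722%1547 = 175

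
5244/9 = 1748/3 = 582.67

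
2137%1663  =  474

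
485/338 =485/338  =  1.43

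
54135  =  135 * 401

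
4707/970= 4 + 827/970 = 4.85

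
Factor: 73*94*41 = 2^1*41^1*47^1*73^1 = 281342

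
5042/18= 2521/9  =  280.11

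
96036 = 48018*2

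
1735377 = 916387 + 818990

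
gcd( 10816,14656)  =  64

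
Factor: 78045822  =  2^1* 3^3 * 421^1*3433^1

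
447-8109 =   -  7662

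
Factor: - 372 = - 2^2*3^1*31^1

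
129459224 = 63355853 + 66103371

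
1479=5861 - 4382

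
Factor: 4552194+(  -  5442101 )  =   - 889907 = - 889907^1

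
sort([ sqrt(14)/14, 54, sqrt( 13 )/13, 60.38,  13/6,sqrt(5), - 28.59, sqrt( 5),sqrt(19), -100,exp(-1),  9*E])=[ - 100  , - 28.59,sqrt (14)/14, sqrt(13 )/13,exp( - 1),13/6, sqrt( 5) , sqrt( 5 ),  sqrt( 19 ),9*E, 54,60.38 ]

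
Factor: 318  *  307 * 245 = 2^1*3^1 * 5^1*7^2*53^1*307^1 = 23918370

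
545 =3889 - 3344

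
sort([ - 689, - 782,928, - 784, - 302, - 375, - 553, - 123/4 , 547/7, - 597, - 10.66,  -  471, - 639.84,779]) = [-784, - 782, - 689, -639.84, - 597, - 553,  -  471, - 375, - 302,-123/4, - 10.66,547/7 , 779  ,  928]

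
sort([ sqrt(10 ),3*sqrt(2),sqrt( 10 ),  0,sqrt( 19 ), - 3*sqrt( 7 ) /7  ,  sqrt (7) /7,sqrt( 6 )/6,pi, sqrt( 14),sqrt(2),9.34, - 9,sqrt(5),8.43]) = [ - 9,-3*sqrt( 7) /7,0, sqrt( 7 )/7,  sqrt(6 ) /6, sqrt( 2 ),sqrt( 5),pi, sqrt( 10),sqrt(10 ), sqrt ( 14),3*sqrt(2 ) , sqrt ( 19),8.43, 9.34]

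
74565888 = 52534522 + 22031366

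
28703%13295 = 2113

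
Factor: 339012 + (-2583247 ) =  - 5^1 * 7^1 * 37^1*1733^1 = - 2244235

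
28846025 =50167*575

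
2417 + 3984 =6401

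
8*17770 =142160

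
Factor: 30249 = 3^2*3361^1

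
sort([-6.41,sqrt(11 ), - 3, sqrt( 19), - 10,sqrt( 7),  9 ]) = [  -  10, -6.41,-3, sqrt( 7 ) , sqrt( 11),  sqrt ( 19 ), 9]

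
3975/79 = 3975/79 = 50.32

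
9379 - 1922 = 7457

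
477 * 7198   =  3433446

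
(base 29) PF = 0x2E4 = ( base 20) 1h0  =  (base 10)740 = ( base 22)1be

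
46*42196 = 1941016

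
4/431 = 4/431 = 0.01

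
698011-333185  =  364826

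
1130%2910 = 1130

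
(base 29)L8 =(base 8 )1151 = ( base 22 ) 161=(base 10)617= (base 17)225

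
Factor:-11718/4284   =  -93/34=- 2^(  -  1 )*3^1 * 17^(-1 )*31^1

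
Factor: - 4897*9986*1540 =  - 75308220680 = -  2^3*5^1* 7^1*11^1*59^1 * 83^1*4993^1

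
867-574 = 293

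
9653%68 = 65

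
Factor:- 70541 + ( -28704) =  - 99245  =  -5^1*23^1*863^1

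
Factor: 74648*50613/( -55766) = -2^2*3^1*7^1*31^1*43^1*16871^1*27883^(  -  1)  =  - 1889079612/27883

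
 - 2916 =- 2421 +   -  495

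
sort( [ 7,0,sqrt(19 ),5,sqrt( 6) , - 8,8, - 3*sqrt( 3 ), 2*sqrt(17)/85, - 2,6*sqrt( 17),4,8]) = [ - 8, - 3*sqrt( 3 ), - 2, 0,2*sqrt(17 ) /85, sqrt(6 ) , 4, sqrt(19 ), 5,  7, 8, 8 , 6 *sqrt(17 )]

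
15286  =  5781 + 9505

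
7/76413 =7/76413 = 0.00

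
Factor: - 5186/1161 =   -  2^1*3^( - 3 )*43^( - 1 )*2593^1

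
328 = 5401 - 5073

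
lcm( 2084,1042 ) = 2084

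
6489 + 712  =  7201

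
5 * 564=2820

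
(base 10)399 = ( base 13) 249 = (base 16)18F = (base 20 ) jj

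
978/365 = 2 + 248/365 = 2.68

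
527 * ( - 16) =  - 8432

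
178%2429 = 178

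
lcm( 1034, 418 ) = 19646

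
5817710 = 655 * 8882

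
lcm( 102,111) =3774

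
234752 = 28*8384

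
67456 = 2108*32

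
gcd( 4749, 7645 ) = 1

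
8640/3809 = 2 + 1022/3809 = 2.27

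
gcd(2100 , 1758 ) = 6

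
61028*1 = 61028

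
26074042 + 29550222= 55624264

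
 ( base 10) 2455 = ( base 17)887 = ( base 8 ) 4627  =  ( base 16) 997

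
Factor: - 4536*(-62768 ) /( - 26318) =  - 2^6*3^4*7^1*3923^1*13159^ (-1) = -142357824/13159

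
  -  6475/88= - 6475/88 = - 73.58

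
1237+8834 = 10071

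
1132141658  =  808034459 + 324107199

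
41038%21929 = 19109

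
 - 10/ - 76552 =5/38276= 0.00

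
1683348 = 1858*906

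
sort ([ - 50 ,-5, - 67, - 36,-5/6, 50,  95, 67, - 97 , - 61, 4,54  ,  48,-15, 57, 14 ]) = [  -  97,- 67, - 61,  -  50, - 36,  -  15, - 5 , - 5/6, 4 , 14, 48, 50,  54,  57,67, 95]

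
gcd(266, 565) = 1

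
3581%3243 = 338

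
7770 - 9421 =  -1651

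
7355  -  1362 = 5993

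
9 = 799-790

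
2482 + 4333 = 6815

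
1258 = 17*74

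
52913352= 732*72286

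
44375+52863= 97238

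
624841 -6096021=- 5471180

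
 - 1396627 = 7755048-9151675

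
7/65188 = 7/65188 = 0.00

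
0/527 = 0 = 0.00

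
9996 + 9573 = 19569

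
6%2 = 0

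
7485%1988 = 1521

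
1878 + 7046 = 8924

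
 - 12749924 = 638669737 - 651419661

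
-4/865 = -1+ 861/865 = - 0.00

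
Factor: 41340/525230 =78/991 = 2^1*3^1*13^1 * 991^( - 1)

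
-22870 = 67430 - 90300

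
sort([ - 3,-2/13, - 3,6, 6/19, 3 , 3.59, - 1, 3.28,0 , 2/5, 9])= [-3, - 3, - 1, - 2/13,  0, 6/19, 2/5,3,  3.28,3.59,  6, 9] 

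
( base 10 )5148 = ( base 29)63f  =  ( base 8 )12034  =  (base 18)FG0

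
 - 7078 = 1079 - 8157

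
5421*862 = 4672902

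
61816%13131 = 9292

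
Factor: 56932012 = 2^2*14233003^1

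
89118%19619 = 10642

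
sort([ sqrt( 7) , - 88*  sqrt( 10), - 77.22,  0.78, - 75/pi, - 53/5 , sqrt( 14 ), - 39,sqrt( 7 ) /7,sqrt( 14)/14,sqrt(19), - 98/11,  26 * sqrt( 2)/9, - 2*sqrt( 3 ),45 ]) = [ - 88*sqrt( 10 ), - 77.22,-39, - 75/pi, - 53/5, - 98/11, - 2*sqrt( 3 ), sqrt (14)/14,sqrt( 7)/7, 0.78, sqrt( 7),sqrt( 14),26*sqrt(2)/9,sqrt(19 ),45 ]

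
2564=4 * 641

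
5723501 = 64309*89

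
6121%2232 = 1657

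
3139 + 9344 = 12483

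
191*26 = 4966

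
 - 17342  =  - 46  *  377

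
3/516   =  1/172 = 0.01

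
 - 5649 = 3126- 8775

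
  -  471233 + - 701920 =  - 1173153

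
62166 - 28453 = 33713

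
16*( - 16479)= - 263664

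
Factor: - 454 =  - 2^1*227^1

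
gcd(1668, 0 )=1668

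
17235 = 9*1915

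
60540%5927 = 1270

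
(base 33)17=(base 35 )15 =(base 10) 40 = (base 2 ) 101000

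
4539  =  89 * 51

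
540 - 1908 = -1368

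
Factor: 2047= 23^1*89^1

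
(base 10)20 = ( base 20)10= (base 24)K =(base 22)k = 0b10100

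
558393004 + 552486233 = 1110879237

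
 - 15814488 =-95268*166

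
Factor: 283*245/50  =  2^( - 1)*5^( - 1 ) * 7^2 * 283^1  =  13867/10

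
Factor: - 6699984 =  - 2^4 * 3^1*97^1 * 1439^1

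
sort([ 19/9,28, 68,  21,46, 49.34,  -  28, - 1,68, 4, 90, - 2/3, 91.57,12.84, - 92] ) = [ - 92, - 28, - 1 , - 2/3 , 19/9, 4 , 12.84,21, 28,46, 49.34, 68,68 , 90,91.57]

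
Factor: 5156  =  2^2*1289^1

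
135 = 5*27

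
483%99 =87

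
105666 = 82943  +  22723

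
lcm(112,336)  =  336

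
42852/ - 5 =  - 8571 + 3/5 = - 8570.40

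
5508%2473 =562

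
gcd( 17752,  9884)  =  28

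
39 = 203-164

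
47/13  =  3 + 8/13 = 3.62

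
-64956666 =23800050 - 88756716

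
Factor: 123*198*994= 2^2*3^3  *7^1*11^1*41^1 * 71^1  =  24207876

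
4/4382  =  2/2191 = 0.00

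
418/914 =209/457 = 0.46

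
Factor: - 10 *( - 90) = 900 = 2^2*3^2*5^2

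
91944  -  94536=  - 2592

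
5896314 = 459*12846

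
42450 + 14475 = 56925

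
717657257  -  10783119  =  706874138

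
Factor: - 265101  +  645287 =380186 = 2^1*190093^1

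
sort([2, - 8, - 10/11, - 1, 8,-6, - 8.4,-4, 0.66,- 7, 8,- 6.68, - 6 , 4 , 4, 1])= [  -  8.4, - 8, - 7,  -  6.68, - 6 , - 6, - 4, - 1,-10/11, 0.66,1, 2, 4,4, 8, 8] 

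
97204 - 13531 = 83673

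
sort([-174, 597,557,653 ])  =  [ - 174,557,597, 653] 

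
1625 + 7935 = 9560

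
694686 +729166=1423852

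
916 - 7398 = -6482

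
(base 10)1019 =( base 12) 70B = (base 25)1fj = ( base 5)13034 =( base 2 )1111111011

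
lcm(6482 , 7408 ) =51856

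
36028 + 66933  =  102961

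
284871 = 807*353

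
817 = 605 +212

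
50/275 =2/11 = 0.18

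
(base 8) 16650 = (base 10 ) 7592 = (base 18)157E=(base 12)4488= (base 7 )31064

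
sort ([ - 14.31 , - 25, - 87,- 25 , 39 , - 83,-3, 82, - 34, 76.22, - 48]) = [ - 87,  -  83, - 48, - 34, - 25, - 25, - 14.31, -3, 39,76.22,82]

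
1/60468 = 1/60468=0.00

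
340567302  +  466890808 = 807458110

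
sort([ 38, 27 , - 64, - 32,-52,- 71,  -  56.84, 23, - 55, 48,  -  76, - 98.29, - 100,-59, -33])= [ - 100, - 98.29, - 76, - 71,-64, - 59,-56.84, - 55 , - 52,-33, - 32,23, 27, 38,48] 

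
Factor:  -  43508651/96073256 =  - 2^( - 3) * 17^( - 1)*19^1*73^( - 1) * 9677^( - 1 )*2289929^1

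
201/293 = 201/293= 0.69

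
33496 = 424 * 79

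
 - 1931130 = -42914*45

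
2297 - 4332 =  - 2035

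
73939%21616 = 9091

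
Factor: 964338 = 2^1*3^1*160723^1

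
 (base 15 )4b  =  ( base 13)56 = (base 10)71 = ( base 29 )2d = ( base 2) 1000111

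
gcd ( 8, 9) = 1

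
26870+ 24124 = 50994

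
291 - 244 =47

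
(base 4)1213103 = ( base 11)4A70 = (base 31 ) 6R8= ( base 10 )6611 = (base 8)14723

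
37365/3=12455 = 12455.00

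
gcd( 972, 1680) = 12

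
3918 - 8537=  -  4619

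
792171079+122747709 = 914918788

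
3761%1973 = 1788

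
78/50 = 1+14/25 = 1.56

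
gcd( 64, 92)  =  4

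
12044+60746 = 72790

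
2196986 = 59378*37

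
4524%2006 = 512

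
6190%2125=1940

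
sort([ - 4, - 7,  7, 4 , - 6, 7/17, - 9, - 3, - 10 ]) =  [- 10, - 9, - 7, - 6, - 4,  -  3,7/17, 4,7 ]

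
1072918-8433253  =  - 7360335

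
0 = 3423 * 0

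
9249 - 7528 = 1721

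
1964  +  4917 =6881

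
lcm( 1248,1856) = 72384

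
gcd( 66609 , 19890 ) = 9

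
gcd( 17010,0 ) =17010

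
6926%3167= 592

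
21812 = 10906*2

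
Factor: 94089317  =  7^1*13441331^1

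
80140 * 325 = 26045500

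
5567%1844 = 35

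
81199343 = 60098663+21100680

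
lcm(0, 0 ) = 0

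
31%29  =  2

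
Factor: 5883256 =2^3*89^1*8263^1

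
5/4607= 5/4607 = 0.00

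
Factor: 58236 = 2^2*3^1*23^1*211^1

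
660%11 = 0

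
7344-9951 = - 2607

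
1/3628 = 1/3628 = 0.00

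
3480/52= 870/13  =  66.92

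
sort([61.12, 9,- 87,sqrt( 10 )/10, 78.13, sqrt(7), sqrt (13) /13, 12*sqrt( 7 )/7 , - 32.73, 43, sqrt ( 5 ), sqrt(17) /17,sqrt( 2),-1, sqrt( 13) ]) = [ - 87, - 32.73 ,  -  1, sqrt( 17 ) /17, sqrt( 13 ) /13, sqrt(10 )/10,sqrt(2 ),sqrt(5 ), sqrt(7 ), sqrt(13), 12*sqrt(7 ) /7, 9,  43, 61.12, 78.13 ] 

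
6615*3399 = 22484385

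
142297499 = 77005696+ 65291803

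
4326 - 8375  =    -  4049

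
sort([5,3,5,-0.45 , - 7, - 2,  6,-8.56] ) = [ - 8.56, - 7, - 2, - 0.45 , 3,5, 5, 6]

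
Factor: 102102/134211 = 2^1 * 7^( - 1) * 13^1* 17^1*83^( - 1 ) = 442/581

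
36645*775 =28399875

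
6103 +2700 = 8803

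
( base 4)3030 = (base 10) 204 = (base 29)71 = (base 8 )314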